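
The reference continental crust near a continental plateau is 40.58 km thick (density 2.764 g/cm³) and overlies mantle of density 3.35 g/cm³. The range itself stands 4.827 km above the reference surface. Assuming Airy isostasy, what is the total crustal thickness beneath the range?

Root depth r = h ρ_c / (ρ_m − ρ_c) = 4.827 km × 2.764 / 0.586 = 22.77 km.
Total thickness = T + h + r = 40.58 km + 4.827 km + 22.77 km = 68.2 km.

68.2 km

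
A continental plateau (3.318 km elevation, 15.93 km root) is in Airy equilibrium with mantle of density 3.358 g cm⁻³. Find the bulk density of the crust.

2.78 g cm⁻³

ρ_c h = (ρ_m − ρ_c) r → ρ_c (h + r) = ρ_m r → ρ_c = ρ_m r / (h + r).
ρ_c = 3.358 × 15.93 km / (3.318 km + 15.93 km) = 2.78 g cm⁻³.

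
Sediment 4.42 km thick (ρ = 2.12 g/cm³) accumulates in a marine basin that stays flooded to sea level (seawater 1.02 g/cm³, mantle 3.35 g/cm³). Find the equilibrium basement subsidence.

Submarine loading: the sediment displaces seawater, and the subsidence is in turn flooded, so s (ρ_m − ρ_w) = t (ρ_sed − ρ_w).
s = 4.42 km × (2.12 − 1.02) / (3.35 − 1.02) = 2.09 km.

2.09 km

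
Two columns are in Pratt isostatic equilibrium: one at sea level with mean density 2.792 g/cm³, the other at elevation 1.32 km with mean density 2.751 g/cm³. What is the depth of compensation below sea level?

88.6 km

ρ_ref D = ρ (D + h) → D (ρ_ref − ρ) = ρ h.
D = ρ h/(ρ_ref − ρ) = 2.751 × 1.32 km/(2.792 − 2.751) = 88.6 km.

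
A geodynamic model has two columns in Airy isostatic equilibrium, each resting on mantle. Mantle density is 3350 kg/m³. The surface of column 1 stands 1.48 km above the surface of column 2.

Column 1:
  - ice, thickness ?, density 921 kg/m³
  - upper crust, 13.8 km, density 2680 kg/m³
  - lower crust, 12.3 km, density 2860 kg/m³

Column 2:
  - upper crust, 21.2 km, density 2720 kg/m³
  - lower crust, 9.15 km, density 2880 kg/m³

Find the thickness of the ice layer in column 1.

Take the compensation level at the base of the deeper column (depth z_c below the surface of column 1) and equate Σ ρ_i t_i down to z_c; mantle fills any gap and the z_c terms cancel.
Column 1: x×921 + 13.8×2680 + 12.3×2860 + (z_c − 26.1 − x)×3350
Column 2: 1.48×0 + 21.2×2720 + 9.15×2880 + (z_c − 1.48 − 30.35)×3350
The z_c×3350 term appears on both sides and cancels. Collect the known terms of each column as K = Σ(ρt)_known − 3350 × (depth of known layers): K_1 = 72162 − 3350×26.1 = −15273; K_2 = 84016 − 3350×(1.48 + 30.35) = −22614.5.
Balance: K_1 − x×(3350 − 921) = K_2, so x = (K_1 − K_2)/(3350 − 921) = 7341.5/2429 = 3.02 km.

3.02 km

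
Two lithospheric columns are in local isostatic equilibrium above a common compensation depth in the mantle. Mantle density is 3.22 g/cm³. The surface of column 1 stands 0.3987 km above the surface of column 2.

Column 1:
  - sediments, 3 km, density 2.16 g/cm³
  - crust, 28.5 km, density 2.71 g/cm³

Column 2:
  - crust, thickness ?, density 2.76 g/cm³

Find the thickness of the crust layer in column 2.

Take the compensation level at the base of the deeper column (depth z_c below the surface of column 1) and equate Σ ρ_i t_i down to z_c; mantle fills any gap and the z_c terms cancel.
Column 1: 3×2.16 + 28.5×2.71 + (z_c − 31.5)×3.22
Column 2: 0.3987×0 + x×2.76 + (z_c − 0.3987 − 0 − x)×3.22
The z_c×3.22 term appears on both sides and cancels. Collect the known terms of each column as K = Σ(ρt)_known − 3.22 × (depth of known layers): K_1 = 83.715 − 3.22×31.5 = −17.715; K_2 = 0 − 3.22×(0.3987 + 0) = −1.283814.
Balance: K_1 = K_2 − x×(3.22 − 2.76), so x = (K_2 − K_1)/(3.22 − 2.76) = 16.4312/0.46 = 35.7 km.

35.7 km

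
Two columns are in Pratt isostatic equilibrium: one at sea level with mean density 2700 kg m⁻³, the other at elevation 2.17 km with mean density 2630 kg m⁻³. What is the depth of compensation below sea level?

81.5 km

ρ_ref D = ρ (D + h) → D (ρ_ref − ρ) = ρ h.
D = ρ h/(ρ_ref − ρ) = 2630 × 2.17 km/(2700 − 2630) = 81.5 km.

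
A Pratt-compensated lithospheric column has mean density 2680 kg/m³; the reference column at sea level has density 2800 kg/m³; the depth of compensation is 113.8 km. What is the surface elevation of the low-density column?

5.1 km

ρ_ref D = ρ (D + h) → h = D (ρ_ref − ρ)/ρ.
h = 113.8 km × (2800 − 2680)/2680 = 5.1 km.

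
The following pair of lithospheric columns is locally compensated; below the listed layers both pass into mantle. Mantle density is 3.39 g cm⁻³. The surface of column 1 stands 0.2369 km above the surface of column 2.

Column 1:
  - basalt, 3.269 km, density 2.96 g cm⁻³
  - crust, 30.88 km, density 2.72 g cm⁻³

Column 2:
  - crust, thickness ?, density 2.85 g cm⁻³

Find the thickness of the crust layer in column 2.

Take the compensation level at the base of the deeper column (depth z_c below the surface of column 1) and equate Σ ρ_i t_i down to z_c; mantle fills any gap and the z_c terms cancel.
Column 1: 3.269×2.96 + 30.88×2.72 + (z_c − 34.149)×3.39
Column 2: 0.2369×0 + x×2.85 + (z_c − 0.2369 − 0 − x)×3.39
The z_c×3.39 term appears on both sides and cancels. Collect the known terms of each column as K = Σ(ρt)_known − 3.39 × (depth of known layers): K_1 = 93.66984 − 3.39×34.149 = −22.09527; K_2 = 0 − 3.39×(0.2369 + 0) = −0.803091.
Balance: K_1 = K_2 − x×(3.39 − 2.85), so x = (K_2 − K_1)/(3.39 − 2.85) = 21.2922/0.54 = 39.4 km.

39.4 km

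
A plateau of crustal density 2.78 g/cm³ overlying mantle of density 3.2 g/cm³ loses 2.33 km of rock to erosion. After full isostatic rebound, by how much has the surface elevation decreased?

Rebound u = e ρ_c/ρ_m = 2.33 km × 2.78/3.2 = 2.024 km.
Net surface drop = e − u = 2.33 km − 2.024 km = e (ρ_m − ρ_c)/ρ_m = 0.306 km.

0.306 km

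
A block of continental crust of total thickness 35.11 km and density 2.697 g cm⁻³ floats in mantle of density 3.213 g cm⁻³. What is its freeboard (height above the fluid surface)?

5.64 km

Floating equilibrium: submerged depth d = t ρ_obj/ρ_fluid = 35.11 km × 2.697/3.213 = 29.47 km.
Freeboard = t − d = 35.11 km − 29.47 km = 5.64 km.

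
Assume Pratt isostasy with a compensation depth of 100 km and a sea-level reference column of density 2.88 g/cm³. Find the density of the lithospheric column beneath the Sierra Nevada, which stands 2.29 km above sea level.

2.82 g/cm³

Pratt balance: ρ_ref D = ρ (D + h).
ρ = ρ_ref D/(D + h) = 2.88 × 100 km/(100 km + 2.29 km) = 2.82 g/cm³.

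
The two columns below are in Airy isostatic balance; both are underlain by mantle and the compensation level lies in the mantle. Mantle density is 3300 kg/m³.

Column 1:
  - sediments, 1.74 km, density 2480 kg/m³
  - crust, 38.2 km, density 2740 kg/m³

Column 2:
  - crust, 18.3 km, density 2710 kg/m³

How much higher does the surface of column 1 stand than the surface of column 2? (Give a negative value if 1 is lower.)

For any compensation level in the mantle, the mantle terms cancel and isostasy reduces to e = (Σt_1 − Σt_2) − (Σ(ρt)_1 − Σ(ρt)_2) / ρ_m.
Σt_1 = 39.94 km; Σt_2 = 18.3 km; Σ(ρt)_1 = 108983.2; Σ(ρt)_2 = 49593 (in km·kg/m³).
e = (39.94 − 18.3) − (108983.2 − 49593) / 3300 = 3.64 km.

3.64 km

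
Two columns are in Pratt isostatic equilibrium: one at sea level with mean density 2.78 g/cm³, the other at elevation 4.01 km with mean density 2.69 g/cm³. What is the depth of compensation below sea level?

120 km

ρ_ref D = ρ (D + h) → D (ρ_ref − ρ) = ρ h.
D = ρ h/(ρ_ref − ρ) = 2.69 × 4.01 km/(2.78 − 2.69) = 120 km.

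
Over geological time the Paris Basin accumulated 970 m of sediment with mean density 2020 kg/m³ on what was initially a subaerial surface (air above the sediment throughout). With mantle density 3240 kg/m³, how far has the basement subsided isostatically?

605 m

Subaerial load: s = t ρ_sed / ρ_m = 970 m × 2020/3240 = 605 m.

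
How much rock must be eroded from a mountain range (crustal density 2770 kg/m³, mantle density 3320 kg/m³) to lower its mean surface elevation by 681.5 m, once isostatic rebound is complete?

Net drop Δ = e − u = e − e ρ_c/ρ_m = e (ρ_m − ρ_c)/ρ_m.
e = Δ ρ_m/(ρ_m − ρ_c) = 681.5 m × 3320/550 = 4110 m.

4110 m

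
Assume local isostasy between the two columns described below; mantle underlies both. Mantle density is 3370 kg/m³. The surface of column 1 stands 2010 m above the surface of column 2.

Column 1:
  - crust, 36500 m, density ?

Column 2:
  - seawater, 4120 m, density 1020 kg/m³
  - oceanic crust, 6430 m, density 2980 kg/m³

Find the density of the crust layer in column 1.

2850 kg/m³

Take the compensation level at the base of the deeper column (depth z_c below the surface of column 1) and equate Σ ρ_i t_i down to z_c; mantle fills any gap and the z_c terms cancel.
Column 1: 36500×ρ + (z_c − 36500)×3370
Column 2: 2010×0 + 4120×1020 + 6430×2980 + (z_c − 2010 − 10550)×3370
The z_c×3370 term appears on both sides and cancels. Collect the known terms of each column as K = Σ(ρt)_known − 3370 × (depth of known layers): K_1 = 0 − 3370×36500 = −123005000; K_2 = 23363800 − 3370×(2010 + 10550) = −18963400.
Balance: K_1 + 36500×ρ = K_2, so ρ = (K_2 − K_1)/36500 = 104042000/36500 = 2850 kg/m³.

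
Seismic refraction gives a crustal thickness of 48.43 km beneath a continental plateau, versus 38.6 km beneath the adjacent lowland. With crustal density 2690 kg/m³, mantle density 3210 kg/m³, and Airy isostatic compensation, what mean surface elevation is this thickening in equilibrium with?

1.59 km

Excess crust Δ = 48.43 km − 38.6 km = 9.83 km, split between elevation h and root r with h + r = Δ.
Airy balance ρ_c h = (ρ_m − ρ_c) r gives r = h ρ_c/(ρ_m − ρ_c), so h (1 + ρ_c/(ρ_m − ρ_c)) = Δ, i.e. h = Δ (ρ_m − ρ_c)/ρ_m.
h = 9.83 km × 520/3210 = 1.59 km.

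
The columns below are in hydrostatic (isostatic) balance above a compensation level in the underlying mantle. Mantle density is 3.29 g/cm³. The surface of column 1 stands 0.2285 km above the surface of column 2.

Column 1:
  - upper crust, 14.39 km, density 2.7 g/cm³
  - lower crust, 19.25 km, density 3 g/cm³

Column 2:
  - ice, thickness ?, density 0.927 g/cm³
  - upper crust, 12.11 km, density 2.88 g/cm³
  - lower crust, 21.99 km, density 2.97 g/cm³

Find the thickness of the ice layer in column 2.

0.558 km

Take the compensation level at the base of the deeper column (depth z_c below the surface of column 1) and equate Σ ρ_i t_i down to z_c; mantle fills any gap and the z_c terms cancel.
Column 1: 14.39×2.7 + 19.25×3 + (z_c − 33.64)×3.29
Column 2: 0.2285×0 + x×0.927 + 12.11×2.88 + 21.99×2.97 + (z_c − 0.2285 − 34.1 − x)×3.29
The z_c×3.29 term appears on both sides and cancels. Collect the known terms of each column as K = Σ(ρt)_known − 3.29 × (depth of known layers): K_1 = 96.603 − 3.29×33.64 = −14.0726; K_2 = 100.1871 − 3.29×(0.2285 + 34.1) = −12.753665.
Balance: K_1 = K_2 − x×(3.29 − 0.927), so x = (K_2 − K_1)/(3.29 − 0.927) = 1.31893/2.363 = 0.558 km.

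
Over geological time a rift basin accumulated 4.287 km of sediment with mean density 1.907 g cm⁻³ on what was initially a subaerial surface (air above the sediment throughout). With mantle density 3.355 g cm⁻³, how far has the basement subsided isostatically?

Subaerial load: s = t ρ_sed / ρ_m = 4.287 km × 1.907/3.355 = 2.44 km.

2.44 km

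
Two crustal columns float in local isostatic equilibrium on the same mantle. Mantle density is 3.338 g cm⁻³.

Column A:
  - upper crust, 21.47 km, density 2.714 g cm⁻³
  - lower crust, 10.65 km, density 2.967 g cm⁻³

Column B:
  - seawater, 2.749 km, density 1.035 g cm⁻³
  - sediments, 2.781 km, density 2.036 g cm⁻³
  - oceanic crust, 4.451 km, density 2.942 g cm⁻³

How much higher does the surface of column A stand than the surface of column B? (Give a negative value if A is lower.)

1.69 km

For any compensation level in the mantle, the mantle terms cancel and isostasy reduces to e = (Σt_A − Σt_B) − (Σ(ρt)_A − Σ(ρt)_B) / ρ_m.
Σt_A = 32.12 km; Σt_B = 9.981 km; Σ(ρt)_A = 89.86813; Σ(ρt)_B = 21.602173 (in km·g cm⁻³).
e = (32.12 − 9.981) − (89.86813 − 21.602173) / 3.338 = 1.69 km.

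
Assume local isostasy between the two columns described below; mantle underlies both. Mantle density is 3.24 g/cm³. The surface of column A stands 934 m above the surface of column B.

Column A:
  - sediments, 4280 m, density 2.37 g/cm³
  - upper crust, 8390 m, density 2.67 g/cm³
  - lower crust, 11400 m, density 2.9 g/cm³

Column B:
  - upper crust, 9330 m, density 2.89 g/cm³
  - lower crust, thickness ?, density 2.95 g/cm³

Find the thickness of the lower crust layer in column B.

21000 m

Take the compensation level at the base of the deeper column (depth z_c below the surface of column A) and equate Σ ρ_i t_i down to z_c; mantle fills any gap and the z_c terms cancel.
Column A: 4280×2.37 + 8390×2.67 + 11400×2.9 + (z_c − 24070)×3.24
Column B: 934×0 + 9330×2.89 + x×2.95 + (z_c − 934 − 9330 − x)×3.24
The z_c×3.24 term appears on both sides and cancels. Collect the known terms of each column as K = Σ(ρt)_known − 3.24 × (depth of known layers): K_A = 65604.9 − 3.24×24070 = −12381.9; K_B = 26963.7 − 3.24×(934 + 9330) = −6291.66.
Balance: K_A = K_B − x×(3.24 − 2.95), so x = (K_B − K_A)/(3.24 − 2.95) = 6090.24/0.29 = 21000 m.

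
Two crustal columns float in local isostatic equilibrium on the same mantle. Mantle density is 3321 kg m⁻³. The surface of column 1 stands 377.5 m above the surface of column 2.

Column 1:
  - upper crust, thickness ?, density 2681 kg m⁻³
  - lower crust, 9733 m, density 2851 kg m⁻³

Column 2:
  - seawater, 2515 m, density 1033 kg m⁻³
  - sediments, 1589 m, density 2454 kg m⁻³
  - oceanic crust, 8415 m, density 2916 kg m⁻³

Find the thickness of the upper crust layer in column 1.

11300 m

Take the compensation level at the base of the deeper column (depth z_c below the surface of column 1) and equate Σ ρ_i t_i down to z_c; mantle fills any gap and the z_c terms cancel.
Column 1: x×2681 + 9733×2851 + (z_c − 9733 − x)×3321
Column 2: 377.5×0 + 2515×1033 + 1589×2454 + 8415×2916 + (z_c − 377.5 − 12519)×3321
The z_c×3321 term appears on both sides and cancels. Collect the known terms of each column as K = Σ(ρt)_known − 3321 × (depth of known layers): K_1 = 27748783 − 3321×9733 = −4574510; K_2 = 31035541 − 3321×(377.5 + 12519) = −11793735.5.
Balance: K_1 − x×(3321 − 2681) = K_2, so x = (K_1 − K_2)/(3321 − 2681) = 7219230/640 = 11300 m.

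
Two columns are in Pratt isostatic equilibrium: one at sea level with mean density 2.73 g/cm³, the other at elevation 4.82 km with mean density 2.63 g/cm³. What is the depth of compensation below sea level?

ρ_ref D = ρ (D + h) → D (ρ_ref − ρ) = ρ h.
D = ρ h/(ρ_ref − ρ) = 2.63 × 4.82 km/(2.73 − 2.63) = 127 km.

127 km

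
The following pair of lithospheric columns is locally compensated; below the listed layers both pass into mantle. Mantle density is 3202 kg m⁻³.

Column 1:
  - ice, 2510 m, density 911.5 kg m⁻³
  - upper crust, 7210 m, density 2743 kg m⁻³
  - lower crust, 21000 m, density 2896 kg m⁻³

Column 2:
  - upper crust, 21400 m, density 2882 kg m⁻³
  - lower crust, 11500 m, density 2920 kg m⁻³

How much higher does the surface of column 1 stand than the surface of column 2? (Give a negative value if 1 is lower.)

For any compensation level in the mantle, the mantle terms cancel and isostasy reduces to e = (Σt_1 − Σt_2) − (Σ(ρt)_1 − Σ(ρt)_2) / ρ_m.
Σt_1 = 30720 m; Σt_2 = 32900 m; Σ(ρt)_1 = 82880895; Σ(ρt)_2 = 95254800 (in m·kg m⁻³).
e = (30720 − 32900) − (82880895 − 95254800) / 3202 = 1680 m.

1680 m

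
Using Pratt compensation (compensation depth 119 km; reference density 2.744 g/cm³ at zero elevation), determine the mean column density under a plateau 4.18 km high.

Pratt balance: ρ_ref D = ρ (D + h).
ρ = ρ_ref D/(D + h) = 2.744 × 119 km/(119 km + 4.18 km) = 2.65 g/cm³.

2.65 g/cm³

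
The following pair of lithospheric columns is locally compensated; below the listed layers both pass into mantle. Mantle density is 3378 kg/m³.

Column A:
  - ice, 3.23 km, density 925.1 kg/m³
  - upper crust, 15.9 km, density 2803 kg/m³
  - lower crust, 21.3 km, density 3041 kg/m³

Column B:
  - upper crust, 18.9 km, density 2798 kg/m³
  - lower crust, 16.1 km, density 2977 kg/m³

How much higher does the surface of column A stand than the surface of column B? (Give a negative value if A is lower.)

2.02 km

For any compensation level in the mantle, the mantle terms cancel and isostasy reduces to e = (Σt_A − Σt_B) − (Σ(ρt)_A − Σ(ρt)_B) / ρ_m.
Σt_A = 40.43 km; Σt_B = 35 km; Σ(ρt)_A = 112329.073; Σ(ρt)_B = 100811.9 (in km·kg/m³).
e = (40.43 − 35) − (112329.073 − 100811.9) / 3378 = 2.02 km.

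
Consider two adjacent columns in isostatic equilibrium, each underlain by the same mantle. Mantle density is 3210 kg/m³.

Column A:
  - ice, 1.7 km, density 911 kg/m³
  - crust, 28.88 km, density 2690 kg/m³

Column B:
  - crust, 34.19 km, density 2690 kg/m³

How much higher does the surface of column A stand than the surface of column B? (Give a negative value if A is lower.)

0.357 km

For any compensation level in the mantle, the mantle terms cancel and isostasy reduces to e = (Σt_A − Σt_B) − (Σ(ρt)_A − Σ(ρt)_B) / ρ_m.
Σt_A = 30.58 km; Σt_B = 34.19 km; Σ(ρt)_A = 79235.9; Σ(ρt)_B = 91971.1 (in km·kg/m³).
e = (30.58 − 34.19) − (79235.9 − 91971.1) / 3210 = 0.357 km.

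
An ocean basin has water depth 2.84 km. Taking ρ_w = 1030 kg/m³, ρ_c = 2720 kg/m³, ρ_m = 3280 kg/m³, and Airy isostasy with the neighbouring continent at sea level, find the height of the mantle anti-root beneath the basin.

8.57 km

In Airy isostatic equilibrium: replacing crust with seawater at the top is compensated by replacing crust with mantle at the base: d (ρ_c − ρ_w) = a (ρ_m − ρ_c).
a = d (ρ_c − ρ_w)/(ρ_m − ρ_c) = 2.84 km × 1690/560 = 8.57 km.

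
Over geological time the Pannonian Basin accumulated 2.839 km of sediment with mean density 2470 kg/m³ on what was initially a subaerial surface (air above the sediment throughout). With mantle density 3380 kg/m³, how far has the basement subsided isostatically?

Subaerial load: s = t ρ_sed / ρ_m = 2.839 km × 2470/3380 = 2.07 km.

2.07 km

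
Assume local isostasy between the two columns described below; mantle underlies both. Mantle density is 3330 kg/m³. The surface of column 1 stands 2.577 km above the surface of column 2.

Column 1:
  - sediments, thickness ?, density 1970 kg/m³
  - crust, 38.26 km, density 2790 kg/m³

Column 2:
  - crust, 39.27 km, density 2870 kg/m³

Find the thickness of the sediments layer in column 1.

4.4 km

Take the compensation level at the base of the deeper column (depth z_c below the surface of column 1) and equate Σ ρ_i t_i down to z_c; mantle fills any gap and the z_c terms cancel.
Column 1: x×1970 + 38.26×2790 + (z_c − 38.26 − x)×3330
Column 2: 2.577×0 + 39.27×2870 + (z_c − 2.577 − 39.27)×3330
The z_c×3330 term appears on both sides and cancels. Collect the known terms of each column as K = Σ(ρt)_known − 3330 × (depth of known layers): K_1 = 106745.4 − 3330×38.26 = −20660.4; K_2 = 112704.9 − 3330×(2.577 + 39.27) = −26645.61.
Balance: K_1 − x×(3330 − 1970) = K_2, so x = (K_1 − K_2)/(3330 − 1970) = 5985.21/1360 = 4.4 km.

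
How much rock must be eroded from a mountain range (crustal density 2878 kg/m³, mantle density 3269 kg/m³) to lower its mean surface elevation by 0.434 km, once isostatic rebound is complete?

3.63 km

Net drop Δ = e − u = e − e ρ_c/ρ_m = e (ρ_m − ρ_c)/ρ_m.
e = Δ ρ_m/(ρ_m − ρ_c) = 0.434 km × 3269/391 = 3.63 km.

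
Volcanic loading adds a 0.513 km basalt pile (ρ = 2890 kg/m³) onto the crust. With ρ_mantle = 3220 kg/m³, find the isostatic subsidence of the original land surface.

Subaerial loading: s = t ρ_load / ρ_m.
s = 0.513 km × 2890/3220 = 0.46 km.

0.46 km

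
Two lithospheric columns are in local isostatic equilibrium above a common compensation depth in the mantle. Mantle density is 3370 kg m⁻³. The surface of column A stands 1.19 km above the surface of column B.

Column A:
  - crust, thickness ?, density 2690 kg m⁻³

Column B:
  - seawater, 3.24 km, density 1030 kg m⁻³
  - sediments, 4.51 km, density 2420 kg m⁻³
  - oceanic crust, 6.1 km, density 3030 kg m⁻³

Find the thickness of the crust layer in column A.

Take the compensation level at the base of the deeper column (depth z_c below the surface of column A) and equate Σ ρ_i t_i down to z_c; mantle fills any gap and the z_c terms cancel.
Column A: x×2690 + (z_c − 0 − x)×3370
Column B: 1.19×0 + 3.24×1030 + 4.51×2420 + 6.1×3030 + (z_c − 1.19 − 13.85)×3370
The z_c×3370 term appears on both sides and cancels. Collect the known terms of each column as K = Σ(ρt)_known − 3370 × (depth of known layers): K_A = 0 − 3370×0 = 0; K_B = 32734.4 − 3370×(1.19 + 13.85) = −17950.4.
Balance: K_A − x×(3370 − 2690) = K_B, so x = (K_A − K_B)/(3370 − 2690) = 17950.4/680 = 26.4 km.

26.4 km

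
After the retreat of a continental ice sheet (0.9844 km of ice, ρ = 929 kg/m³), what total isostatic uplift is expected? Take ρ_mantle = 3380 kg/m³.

Removing the load lets mantle flow back in; uplift u satisfies ρ_ice t = ρ_m u.
u = t ρ_ice/ρ_m = 0.9844 km × 929/3380 = 0.271 km.

0.271 km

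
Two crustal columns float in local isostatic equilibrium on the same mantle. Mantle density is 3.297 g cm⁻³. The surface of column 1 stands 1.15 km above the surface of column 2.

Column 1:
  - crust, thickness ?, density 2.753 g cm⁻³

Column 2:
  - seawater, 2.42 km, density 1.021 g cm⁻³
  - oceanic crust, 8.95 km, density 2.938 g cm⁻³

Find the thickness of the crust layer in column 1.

23 km

Take the compensation level at the base of the deeper column (depth z_c below the surface of column 1) and equate Σ ρ_i t_i down to z_c; mantle fills any gap and the z_c terms cancel.
Column 1: x×2.753 + (z_c − 0 − x)×3.297
Column 2: 1.15×0 + 2.42×1.021 + 8.95×2.938 + (z_c − 1.15 − 11.37)×3.297
The z_c×3.297 term appears on both sides and cancels. Collect the known terms of each column as K = Σ(ρt)_known − 3.297 × (depth of known layers): K_1 = 0 − 3.297×0 = 0; K_2 = 28.76592 − 3.297×(1.15 + 11.37) = −12.51252.
Balance: K_1 − x×(3.297 − 2.753) = K_2, so x = (K_1 − K_2)/(3.297 − 2.753) = 12.5125/0.544 = 23 km.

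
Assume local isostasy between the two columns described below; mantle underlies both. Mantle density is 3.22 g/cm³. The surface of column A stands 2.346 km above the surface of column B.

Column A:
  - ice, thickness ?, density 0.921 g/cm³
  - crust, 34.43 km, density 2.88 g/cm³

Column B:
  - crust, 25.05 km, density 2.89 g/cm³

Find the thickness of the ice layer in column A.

1.79 km

Take the compensation level at the base of the deeper column (depth z_c below the surface of column A) and equate Σ ρ_i t_i down to z_c; mantle fills any gap and the z_c terms cancel.
Column A: x×0.921 + 34.43×2.88 + (z_c − 34.43 − x)×3.22
Column B: 2.346×0 + 25.05×2.89 + (z_c − 2.346 − 25.05)×3.22
The z_c×3.22 term appears on both sides and cancels. Collect the known terms of each column as K = Σ(ρt)_known − 3.22 × (depth of known layers): K_A = 99.1584 − 3.22×34.43 = −11.7062; K_B = 72.3945 − 3.22×(2.346 + 25.05) = −15.82062.
Balance: K_A − x×(3.22 − 0.921) = K_B, so x = (K_A − K_B)/(3.22 − 0.921) = 4.11442/2.299 = 1.79 km.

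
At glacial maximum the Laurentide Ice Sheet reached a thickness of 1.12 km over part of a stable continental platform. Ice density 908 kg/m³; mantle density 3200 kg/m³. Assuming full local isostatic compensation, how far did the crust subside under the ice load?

0.318 km

Balancing pressure at the compensation depth: the ice load ρ_ice t is balanced by mantle displaced below, ρ_m s.
s = t ρ_ice / ρ_m = 1.12 km × 908/3200 = 0.318 km.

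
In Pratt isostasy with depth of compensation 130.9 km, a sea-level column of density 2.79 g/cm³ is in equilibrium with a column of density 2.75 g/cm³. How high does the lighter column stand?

1.9 km

ρ_ref D = ρ (D + h) → h = D (ρ_ref − ρ)/ρ.
h = 130.9 km × (2.79 − 2.75)/2.75 = 1.9 km.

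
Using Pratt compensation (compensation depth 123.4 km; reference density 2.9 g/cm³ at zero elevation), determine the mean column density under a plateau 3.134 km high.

Pratt balance: ρ_ref D = ρ (D + h).
ρ = ρ_ref D/(D + h) = 2.9 × 123.4 km/(123.4 km + 3.134 km) = 2.83 g/cm³.

2.83 g/cm³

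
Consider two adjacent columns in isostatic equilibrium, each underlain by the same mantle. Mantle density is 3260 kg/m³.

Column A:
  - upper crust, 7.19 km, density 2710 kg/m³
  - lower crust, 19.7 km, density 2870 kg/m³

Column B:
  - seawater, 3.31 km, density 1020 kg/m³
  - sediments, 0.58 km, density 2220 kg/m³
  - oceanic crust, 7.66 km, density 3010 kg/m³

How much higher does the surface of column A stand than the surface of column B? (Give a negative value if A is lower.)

0.523 km

For any compensation level in the mantle, the mantle terms cancel and isostasy reduces to e = (Σt_A − Σt_B) − (Σ(ρt)_A − Σ(ρt)_B) / ρ_m.
Σt_A = 26.89 km; Σt_B = 11.55 km; Σ(ρt)_A = 76023.9; Σ(ρt)_B = 27720.4 (in km·kg/m³).
e = (26.89 − 11.55) − (76023.9 − 27720.4) / 3260 = 0.523 km.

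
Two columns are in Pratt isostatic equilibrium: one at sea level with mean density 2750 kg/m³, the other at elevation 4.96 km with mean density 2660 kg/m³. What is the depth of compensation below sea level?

147 km

ρ_ref D = ρ (D + h) → D (ρ_ref − ρ) = ρ h.
D = ρ h/(ρ_ref − ρ) = 2660 × 4.96 km/(2750 − 2660) = 147 km.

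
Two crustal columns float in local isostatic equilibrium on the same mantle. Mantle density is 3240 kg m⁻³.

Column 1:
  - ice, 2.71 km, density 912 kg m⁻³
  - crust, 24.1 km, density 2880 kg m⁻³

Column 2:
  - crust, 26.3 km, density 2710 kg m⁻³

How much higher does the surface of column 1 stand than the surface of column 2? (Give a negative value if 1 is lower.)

For any compensation level in the mantle, the mantle terms cancel and isostasy reduces to e = (Σt_1 − Σt_2) − (Σ(ρt)_1 − Σ(ρt)_2) / ρ_m.
Σt_1 = 26.81 km; Σt_2 = 26.3 km; Σ(ρt)_1 = 71879.52; Σ(ρt)_2 = 71273 (in km·kg m⁻³).
e = (26.81 − 26.3) − (71879.52 − 71273) / 3240 = 0.323 km.

0.323 km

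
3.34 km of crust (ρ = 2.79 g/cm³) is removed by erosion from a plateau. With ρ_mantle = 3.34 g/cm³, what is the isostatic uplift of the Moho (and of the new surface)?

2.79 km

Unloading: uplift u = e ρ_c/ρ_m = 3.34 km × 2.79/3.34 = 2.79 km.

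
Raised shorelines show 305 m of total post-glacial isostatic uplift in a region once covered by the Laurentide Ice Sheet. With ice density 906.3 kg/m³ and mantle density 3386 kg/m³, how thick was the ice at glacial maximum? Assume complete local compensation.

u = t ρ_ice/ρ_m → t = u ρ_m/ρ_ice = 305 m × 3386/906.3 = 1140 m.

1140 m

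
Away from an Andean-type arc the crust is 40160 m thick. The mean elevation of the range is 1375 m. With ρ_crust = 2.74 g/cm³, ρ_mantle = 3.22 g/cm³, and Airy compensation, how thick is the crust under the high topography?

Root depth r = h ρ_c / (ρ_m − ρ_c) = 1375 m × 2.74 / 0.48 = 7849 m.
Total thickness = T + h + r = 40160 m + 1375 m + 7849 m = 49400 m.

49400 m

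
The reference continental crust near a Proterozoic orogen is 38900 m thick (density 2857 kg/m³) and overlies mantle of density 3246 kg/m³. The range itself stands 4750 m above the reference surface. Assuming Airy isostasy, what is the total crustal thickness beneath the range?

78500 m

Root depth r = h ρ_c / (ρ_m − ρ_c) = 4750 m × 2857 / 389 = 34890 m.
Total thickness = T + h + r = 38900 m + 4750 m + 34890 m = 78500 m.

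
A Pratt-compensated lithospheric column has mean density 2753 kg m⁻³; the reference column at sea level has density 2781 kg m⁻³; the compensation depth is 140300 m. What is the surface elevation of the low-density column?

1430 m

ρ_ref D = ρ (D + h) → h = D (ρ_ref − ρ)/ρ.
h = 140300 m × (2781 − 2753)/2753 = 1430 m.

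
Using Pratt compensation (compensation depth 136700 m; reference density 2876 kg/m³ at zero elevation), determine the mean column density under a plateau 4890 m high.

2780 kg/m³

Pratt balance: ρ_ref D = ρ (D + h).
ρ = ρ_ref D/(D + h) = 2876 × 136700 m/(136700 m + 4890 m) = 2780 kg/m³.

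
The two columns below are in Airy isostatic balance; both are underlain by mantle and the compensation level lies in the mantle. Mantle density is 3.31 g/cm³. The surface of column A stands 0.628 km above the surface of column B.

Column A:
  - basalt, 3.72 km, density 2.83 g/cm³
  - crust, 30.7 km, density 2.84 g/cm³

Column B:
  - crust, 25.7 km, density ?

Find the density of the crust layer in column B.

2.76 g/cm³

Take the compensation level at the base of the deeper column (depth z_c below the surface of column A) and equate Σ ρ_i t_i down to z_c; mantle fills any gap and the z_c terms cancel.
Column A: 3.72×2.83 + 30.7×2.84 + (z_c − 34.42)×3.31
Column B: 0.628×0 + 25.7×ρ + (z_c − 0.628 − 25.7)×3.31
The z_c×3.31 term appears on both sides and cancels. Collect the known terms of each column as K = Σ(ρt)_known − 3.31 × (depth of known layers): K_A = 97.7156 − 3.31×34.42 = −16.2146; K_B = 0 − 3.31×(0.628 + 25.7) = −87.14568.
Balance: K_A = K_B + 25.7×ρ, so ρ = (K_A − K_B)/25.7 = 70.9311/25.7 = 2.76 g/cm³.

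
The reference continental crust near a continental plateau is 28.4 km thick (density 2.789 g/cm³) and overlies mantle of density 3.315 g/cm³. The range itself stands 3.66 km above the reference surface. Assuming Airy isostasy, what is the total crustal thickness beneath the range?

51.5 km

Root depth r = h ρ_c / (ρ_m − ρ_c) = 3.66 km × 2.789 / 0.526 = 19.41 km.
Total thickness = T + h + r = 28.4 km + 3.66 km + 19.41 km = 51.5 km.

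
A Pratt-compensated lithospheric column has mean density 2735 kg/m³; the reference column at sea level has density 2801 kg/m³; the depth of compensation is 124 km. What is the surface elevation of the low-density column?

ρ_ref D = ρ (D + h) → h = D (ρ_ref − ρ)/ρ.
h = 124 km × (2801 − 2735)/2735 = 2.99 km.

2.99 km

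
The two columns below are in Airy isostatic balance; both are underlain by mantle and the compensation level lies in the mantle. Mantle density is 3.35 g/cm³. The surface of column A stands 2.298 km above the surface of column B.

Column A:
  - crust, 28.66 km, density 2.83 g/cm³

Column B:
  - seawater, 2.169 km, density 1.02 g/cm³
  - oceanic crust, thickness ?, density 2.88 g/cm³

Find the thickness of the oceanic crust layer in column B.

4.58 km

Take the compensation level at the base of the deeper column (depth z_c below the surface of column A) and equate Σ ρ_i t_i down to z_c; mantle fills any gap and the z_c terms cancel.
Column A: 28.66×2.83 + (z_c − 28.66)×3.35
Column B: 2.298×0 + 2.169×1.02 + x×2.88 + (z_c − 2.298 − 2.169 − x)×3.35
The z_c×3.35 term appears on both sides and cancels. Collect the known terms of each column as K = Σ(ρt)_known − 3.35 × (depth of known layers): K_A = 81.1078 − 3.35×28.66 = −14.9032; K_B = 2.21238 − 3.35×(2.298 + 2.169) = −12.75207.
Balance: K_A = K_B − x×(3.35 − 2.88), so x = (K_B − K_A)/(3.35 − 2.88) = 2.15113/0.47 = 4.58 km.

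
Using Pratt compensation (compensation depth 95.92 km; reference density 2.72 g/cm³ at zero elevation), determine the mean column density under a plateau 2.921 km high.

Pratt balance: ρ_ref D = ρ (D + h).
ρ = ρ_ref D/(D + h) = 2.72 × 95.92 km/(95.92 km + 2.921 km) = 2.64 g/cm³.

2.64 g/cm³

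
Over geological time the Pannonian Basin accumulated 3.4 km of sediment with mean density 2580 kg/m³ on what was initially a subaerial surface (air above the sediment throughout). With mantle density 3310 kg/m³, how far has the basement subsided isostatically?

Subaerial load: s = t ρ_sed / ρ_m = 3.4 km × 2580/3310 = 2.65 km.

2.65 km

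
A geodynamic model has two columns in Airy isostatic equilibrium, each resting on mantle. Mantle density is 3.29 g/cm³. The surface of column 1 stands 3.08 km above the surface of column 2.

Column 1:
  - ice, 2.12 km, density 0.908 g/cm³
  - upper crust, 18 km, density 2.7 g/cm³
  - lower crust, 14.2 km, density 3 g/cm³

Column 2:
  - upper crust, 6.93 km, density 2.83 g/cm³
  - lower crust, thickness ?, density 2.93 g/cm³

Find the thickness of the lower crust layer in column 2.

Take the compensation level at the base of the deeper column (depth z_c below the surface of column 1) and equate Σ ρ_i t_i down to z_c; mantle fills any gap and the z_c terms cancel.
Column 1: 2.12×0.908 + 18×2.7 + 14.2×3 + (z_c − 34.32)×3.29
Column 2: 3.08×0 + 6.93×2.83 + x×2.93 + (z_c − 3.08 − 6.93 − x)×3.29
The z_c×3.29 term appears on both sides and cancels. Collect the known terms of each column as K = Σ(ρt)_known − 3.29 × (depth of known layers): K_1 = 93.12496 − 3.29×34.32 = −19.78784; K_2 = 19.6119 − 3.29×(3.08 + 6.93) = −13.321.
Balance: K_1 = K_2 − x×(3.29 − 2.93), so x = (K_2 − K_1)/(3.29 − 2.93) = 6.46684/0.36 = 18 km.

18 km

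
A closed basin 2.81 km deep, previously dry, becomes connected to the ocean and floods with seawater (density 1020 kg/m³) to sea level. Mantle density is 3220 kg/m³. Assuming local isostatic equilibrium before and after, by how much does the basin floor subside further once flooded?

After flooding the water column is d + s deep. Its weight must equal the weight of mantle displaced by the extra subsidence s: (d + s) ρ_w = s ρ_m.
s = d ρ_w / (ρ_m − ρ_w) = 2.81 km × 1020/(3220 − 1020) = 1.3 km.

1.3 km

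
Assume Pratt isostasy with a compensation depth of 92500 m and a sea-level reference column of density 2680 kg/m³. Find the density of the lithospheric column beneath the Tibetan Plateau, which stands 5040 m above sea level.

Pratt balance: ρ_ref D = ρ (D + h).
ρ = ρ_ref D/(D + h) = 2680 × 92500 m/(92500 m + 5040 m) = 2540 kg/m³.

2540 kg/m³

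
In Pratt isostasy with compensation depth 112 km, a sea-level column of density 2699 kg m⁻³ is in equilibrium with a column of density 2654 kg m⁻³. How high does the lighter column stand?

ρ_ref D = ρ (D + h) → h = D (ρ_ref − ρ)/ρ.
h = 112 km × (2699 − 2654)/2654 = 1.9 km.

1.9 km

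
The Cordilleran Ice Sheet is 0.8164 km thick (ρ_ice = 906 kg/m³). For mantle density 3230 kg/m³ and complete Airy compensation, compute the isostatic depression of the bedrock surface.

Equating mass per unit area of the two columns: the ice load ρ_ice t is balanced by mantle displaced below, ρ_m s.
s = t ρ_ice / ρ_m = 0.8164 km × 906/3230 = 0.229 km.

0.229 km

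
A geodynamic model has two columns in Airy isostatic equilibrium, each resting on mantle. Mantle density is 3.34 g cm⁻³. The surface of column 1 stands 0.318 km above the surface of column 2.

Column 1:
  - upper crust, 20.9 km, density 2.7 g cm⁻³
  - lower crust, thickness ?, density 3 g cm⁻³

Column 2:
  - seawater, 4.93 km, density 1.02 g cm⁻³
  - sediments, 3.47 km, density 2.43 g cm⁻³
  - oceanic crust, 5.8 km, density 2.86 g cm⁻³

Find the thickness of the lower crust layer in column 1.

14.9 km

Take the compensation level at the base of the deeper column (depth z_c below the surface of column 1) and equate Σ ρ_i t_i down to z_c; mantle fills any gap and the z_c terms cancel.
Column 1: 20.9×2.7 + x×3 + (z_c − 20.9 − x)×3.34
Column 2: 0.318×0 + 4.93×1.02 + 3.47×2.43 + 5.8×2.86 + (z_c − 0.318 − 14.2)×3.34
The z_c×3.34 term appears on both sides and cancels. Collect the known terms of each column as K = Σ(ρt)_known − 3.34 × (depth of known layers): K_1 = 56.43 − 3.34×20.9 = −13.376; K_2 = 30.0487 − 3.34×(0.318 + 14.2) = −18.44142.
Balance: K_1 − x×(3.34 − 3) = K_2, so x = (K_1 − K_2)/(3.34 − 3) = 5.06542/0.34 = 14.9 km.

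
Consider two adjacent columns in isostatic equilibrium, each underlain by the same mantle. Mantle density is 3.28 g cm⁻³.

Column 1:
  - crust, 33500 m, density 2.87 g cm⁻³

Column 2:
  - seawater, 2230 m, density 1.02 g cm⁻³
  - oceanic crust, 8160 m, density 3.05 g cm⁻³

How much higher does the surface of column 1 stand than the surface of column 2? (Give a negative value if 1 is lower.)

For any compensation level in the mantle, the mantle terms cancel and isostasy reduces to e = (Σt_1 − Σt_2) − (Σ(ρt)_1 − Σ(ρt)_2) / ρ_m.
Σt_1 = 33500 m; Σt_2 = 10390 m; Σ(ρt)_1 = 96145; Σ(ρt)_2 = 27162.6 (in m·g cm⁻³).
e = (33500 − 10390) − (96145 − 27162.6) / 3.28 = 2080 m.

2080 m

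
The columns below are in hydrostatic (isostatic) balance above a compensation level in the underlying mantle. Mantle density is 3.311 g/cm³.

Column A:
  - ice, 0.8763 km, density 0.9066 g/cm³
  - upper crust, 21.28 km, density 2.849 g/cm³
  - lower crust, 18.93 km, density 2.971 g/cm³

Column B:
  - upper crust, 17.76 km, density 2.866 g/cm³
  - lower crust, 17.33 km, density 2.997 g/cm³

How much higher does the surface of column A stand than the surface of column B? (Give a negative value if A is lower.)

1.52 km

For any compensation level in the mantle, the mantle terms cancel and isostasy reduces to e = (Σt_A − Σt_B) − (Σ(ρt)_A − Σ(ρt)_B) / ρ_m.
Σt_A = 41.0863 km; Σt_B = 35.09 km; Σ(ρt)_A = 117.662204; Σ(ρt)_B = 102.83817 (in km·g/cm³).
e = (41.0863 − 35.09) − (117.662204 − 102.83817) / 3.311 = 1.52 km.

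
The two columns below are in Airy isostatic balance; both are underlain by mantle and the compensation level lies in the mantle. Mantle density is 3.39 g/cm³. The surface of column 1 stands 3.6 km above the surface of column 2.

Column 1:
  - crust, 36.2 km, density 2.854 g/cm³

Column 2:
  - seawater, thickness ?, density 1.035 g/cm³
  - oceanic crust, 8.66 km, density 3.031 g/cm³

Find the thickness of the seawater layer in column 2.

Take the compensation level at the base of the deeper column (depth z_c below the surface of column 1) and equate Σ ρ_i t_i down to z_c; mantle fills any gap and the z_c terms cancel.
Column 1: 36.2×2.854 + (z_c − 36.2)×3.39
Column 2: 3.6×0 + x×1.035 + 8.66×3.031 + (z_c − 3.6 − 8.66 − x)×3.39
The z_c×3.39 term appears on both sides and cancels. Collect the known terms of each column as K = Σ(ρt)_known − 3.39 × (depth of known layers): K_1 = 103.3148 − 3.39×36.2 = −19.4032; K_2 = 26.24846 − 3.39×(3.6 + 8.66) = −15.31294.
Balance: K_1 = K_2 − x×(3.39 − 1.035), so x = (K_2 − K_1)/(3.39 − 1.035) = 4.09026/2.355 = 1.74 km.

1.74 km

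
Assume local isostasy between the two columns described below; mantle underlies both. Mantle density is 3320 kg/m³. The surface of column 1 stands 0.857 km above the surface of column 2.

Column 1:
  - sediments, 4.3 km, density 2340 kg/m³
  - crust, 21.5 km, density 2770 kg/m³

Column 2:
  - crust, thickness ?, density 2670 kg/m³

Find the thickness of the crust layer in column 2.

Take the compensation level at the base of the deeper column (depth z_c below the surface of column 1) and equate Σ ρ_i t_i down to z_c; mantle fills any gap and the z_c terms cancel.
Column 1: 4.3×2340 + 21.5×2770 + (z_c − 25.8)×3320
Column 2: 0.857×0 + x×2670 + (z_c − 0.857 − 0 − x)×3320
The z_c×3320 term appears on both sides and cancels. Collect the known terms of each column as K = Σ(ρt)_known − 3320 × (depth of known layers): K_1 = 69617 − 3320×25.8 = −16039; K_2 = 0 − 3320×(0.857 + 0) = −2845.24.
Balance: K_1 = K_2 − x×(3320 − 2670), so x = (K_2 − K_1)/(3320 − 2670) = 13193.8/650 = 20.3 km.

20.3 km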